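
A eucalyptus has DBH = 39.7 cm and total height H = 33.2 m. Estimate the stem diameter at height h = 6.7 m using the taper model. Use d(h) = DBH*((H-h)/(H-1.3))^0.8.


Taper: d(h) = DBH * ((H - h) / (H - 1.3))^0.8
Numerator = H - h = 33.2 - 6.7 = 26.5 m
Denominator = H - 1.3 = 33.2 - 1.3 = 31.9 m
Ratio = 26.5 / 31.9 = 0.83072
d = 39.7 * 0.83072^0.8 = 34.2 cm

34.2


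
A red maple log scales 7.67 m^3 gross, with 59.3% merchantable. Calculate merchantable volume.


Formula: MV = V_total * (merchantable_pct / 100)
Merchantable fraction = 59.3% / 100 = 0.593
MV = 7.67 m^3 * 0.593 = 4.548 m^3

4.548


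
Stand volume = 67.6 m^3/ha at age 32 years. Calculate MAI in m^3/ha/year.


Formula: MAI = Total Volume / Stand Age
MAI = 67.6 m^3/ha / 32 years
MAI = 2.11 m^3/ha/year

2.11


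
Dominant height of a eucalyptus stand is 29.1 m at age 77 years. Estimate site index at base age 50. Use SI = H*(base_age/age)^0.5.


Formula: SI = H_dom * (base_age / age)^0.5
Age ratio = 50 / 77 = 0.64935
sqrt(age_ratio) = 0.80582
SI = 29.1 * 0.80582 = 23.4 m

23.4


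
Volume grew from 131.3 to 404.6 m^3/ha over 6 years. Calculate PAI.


Formula: PAI = (V_T2 - V_T1) / (T2 - T1)
Volume increment = 404.6 - 131.3 = 273.3 m^3/ha
PAI = 273.3 / 6 = 45.55 m^3/ha/year

45.55


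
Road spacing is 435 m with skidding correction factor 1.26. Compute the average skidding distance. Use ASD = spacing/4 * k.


Formula: ASD = (spacing / 4) * correction
Uncorrected distance = spacing / 4 = 435 / 4 = 108.75 m
ASD = 108.75 * 1.26 = 137 m

137


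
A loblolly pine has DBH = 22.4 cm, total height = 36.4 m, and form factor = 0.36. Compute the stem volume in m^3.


Formula: V = pi * (DBH/200)^2 * H * ff
Radius = DBH/200 = 22.4/200 = 0.112 m
Radius^2 = 0.112^2 = 0.012544 m^2
V = pi * 0.012544 * 36.4 * 0.36
V = 0.516 m^3

0.516


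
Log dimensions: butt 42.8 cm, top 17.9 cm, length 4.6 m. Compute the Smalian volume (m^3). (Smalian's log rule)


Smalian: V = (A1 + A2)/2 * L,  A = pi*(D/200)^2
A1 = pi*(42.8/200)^2 = 0.143872 m^2
A2 = pi*(17.9/200)^2 = 0.025165 m^2
V = (0.143872+0.025165)/2*4.6 = 0.3888 m^3

0.3888


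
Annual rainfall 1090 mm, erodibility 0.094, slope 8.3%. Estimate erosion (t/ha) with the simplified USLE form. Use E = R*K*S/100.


Formula: E = R * K * S / 100  (simplified USLE)
R * K = 1090 * 0.094 = 102.46
E = 102.46 * 8.3 / 100 = 8.5 t/ha

8.5


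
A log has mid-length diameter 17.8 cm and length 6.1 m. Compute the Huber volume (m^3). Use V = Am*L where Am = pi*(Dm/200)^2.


Huber: V = Am * L,  Am = pi*(Dm/200)^2
Am = pi*(17.8/200)^2 = 0.024885 m^2
V = 0.024885*6.1 = 0.1518 m^3

0.1518


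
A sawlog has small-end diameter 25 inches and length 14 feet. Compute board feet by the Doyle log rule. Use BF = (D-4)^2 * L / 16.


Doyle: BF = (D - 4)^2 * L / 16
Adjusted diameter = 25 - 4 = 21 in
(D-4)^2 = 21^2 = 441
BF = 441 * 14 / 16 = 386 BF

386


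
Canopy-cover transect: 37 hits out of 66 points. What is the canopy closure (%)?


Formula: Canopy closure = covered points / total points * 100
Closure = 37 / 66 * 100
Closure = 0.5606 * 100 = 56.1%

56.1


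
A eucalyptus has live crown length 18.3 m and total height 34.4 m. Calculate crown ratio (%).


Formula: Crown Ratio = (Crown Length / Total Height) * 100
CR = (18.3 m / 34.4 m) * 100
CR = 0.532 * 100 = 53.2%

53.2


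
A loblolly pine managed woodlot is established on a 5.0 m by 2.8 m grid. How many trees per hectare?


Formula: TPH = 10000 m^2/ha / (spacing_x * spacing_y)
Area per tree = 5.0 m * 2.8 m = 14.0 m^2
TPH = 10000 / 14.0 = 714 trees/ha

714


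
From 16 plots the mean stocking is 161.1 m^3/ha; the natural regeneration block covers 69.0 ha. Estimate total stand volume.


Formula: Total Volume = Mean Volume per ha * Total Area
Total Volume = 161.1 m^3/ha * 69.0 ha
Total Volume = 11116 m^3

11116


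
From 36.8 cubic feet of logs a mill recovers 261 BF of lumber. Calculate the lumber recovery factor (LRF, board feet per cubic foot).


Formula: LRF = Lumber Output (BF) / Log Input (ft^3)
LRF = 261 BF / 36.8 ft^3
LRF = 7.09 BF/ft^3

7.09


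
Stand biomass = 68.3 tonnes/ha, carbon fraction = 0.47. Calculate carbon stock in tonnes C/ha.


Formula: Carbon Stock = Biomass * Carbon Fraction
C = 68.3 t/ha * 0.47
C = 32.1 t C/ha

32.1


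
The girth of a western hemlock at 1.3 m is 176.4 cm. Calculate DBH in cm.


Formula: DBH = C / pi
DBH = 176.4 / pi
pi = 3.14159...
DBH = 56.1 cm

56.1


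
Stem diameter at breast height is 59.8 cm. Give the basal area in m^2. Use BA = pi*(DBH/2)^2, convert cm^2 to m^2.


Formula: BA = pi * (DBH/2)^2 / 10000  (cm^2 to m^2)
Radius = DBH/2 = 59.8/2 = 29.9 cm
BA = pi * 29.9^2 / 10000
   = 2808.6152 cm^2 / 10000
   = 0.2809 m^2

0.2809


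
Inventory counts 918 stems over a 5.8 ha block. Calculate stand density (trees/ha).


Formula: Stand Density = N_trees / Area_ha
Density = 918 trees / 5.8 ha
Density = 158 trees/ha

158


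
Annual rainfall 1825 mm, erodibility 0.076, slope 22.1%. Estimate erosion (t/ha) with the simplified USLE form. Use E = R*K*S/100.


Formula: E = R * K * S / 100  (simplified USLE)
R * K = 1825 * 0.076 = 138.7
E = 138.7 * 22.1 / 100 = 30.65 t/ha

30.65


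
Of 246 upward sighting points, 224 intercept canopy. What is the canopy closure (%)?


Formula: Canopy closure = covered points / total points * 100
Closure = 224 / 246 * 100
Closure = 0.9106 * 100 = 91.1%

91.1


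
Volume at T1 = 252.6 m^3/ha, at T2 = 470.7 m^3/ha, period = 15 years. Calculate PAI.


Formula: PAI = (V_T2 - V_T1) / (T2 - T1)
Volume increment = 470.7 - 252.6 = 218.1 m^3/ha
PAI = 218.1 / 15 = 14.54 m^3/ha/year

14.54


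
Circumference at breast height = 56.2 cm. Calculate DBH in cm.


Formula: DBH = C / pi
DBH = 56.2 / pi
pi = 3.14159...
DBH = 17.9 cm

17.9


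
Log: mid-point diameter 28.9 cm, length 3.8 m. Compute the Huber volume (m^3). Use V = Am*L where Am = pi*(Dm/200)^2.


Huber: V = Am * L,  Am = pi*(Dm/200)^2
Am = pi*(28.9/200)^2 = 0.065597 m^2
V = 0.065597*3.8 = 0.2493 m^3

0.2493


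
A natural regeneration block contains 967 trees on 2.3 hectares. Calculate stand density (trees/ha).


Formula: Stand Density = N_trees / Area_ha
Density = 967 trees / 2.3 ha
Density = 420 trees/ha

420


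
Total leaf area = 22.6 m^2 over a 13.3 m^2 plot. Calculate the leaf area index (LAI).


Formula: LAI = total leaf area / ground area  (dimensionless)
LAI = 22.6 m^2 / 13.3 m^2
LAI = 1.7

1.7


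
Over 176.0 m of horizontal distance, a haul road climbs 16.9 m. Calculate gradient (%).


Formula: Gradient = rise / run * 100
Gradient = 16.9 / 176.0 * 100 = 9.6%

9.6


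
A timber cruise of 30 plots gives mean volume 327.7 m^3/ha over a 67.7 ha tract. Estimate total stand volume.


Formula: Total Volume = Mean Volume per ha * Total Area
Total Volume = 327.7 m^3/ha * 67.7 ha
Total Volume = 22185 m^3

22185


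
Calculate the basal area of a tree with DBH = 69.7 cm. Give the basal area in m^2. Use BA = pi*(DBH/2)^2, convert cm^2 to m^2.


Formula: BA = pi * (DBH/2)^2 / 10000  (cm^2 to m^2)
Radius = DBH/2 = 69.7/2 = 34.85 cm
BA = pi * 34.85^2 / 10000
   = 3815.535 cm^2 / 10000
   = 0.3816 m^2

0.3816


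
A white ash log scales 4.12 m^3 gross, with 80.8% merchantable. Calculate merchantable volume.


Formula: MV = V_total * (merchantable_pct / 100)
Merchantable fraction = 80.8% / 100 = 0.808
MV = 4.12 m^3 * 0.808 = 3.329 m^3

3.329


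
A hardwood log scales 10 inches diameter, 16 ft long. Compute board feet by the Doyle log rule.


Doyle: BF = (D - 4)^2 * L / 16
Adjusted diameter = 10 - 4 = 6 in
(D-4)^2 = 6^2 = 36
BF = 36 * 16 / 16 = 36 BF

36


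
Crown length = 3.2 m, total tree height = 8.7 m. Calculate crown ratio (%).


Formula: Crown Ratio = (Crown Length / Total Height) * 100
CR = (3.2 m / 8.7 m) * 100
CR = 0.3678 * 100 = 36.8%

36.8


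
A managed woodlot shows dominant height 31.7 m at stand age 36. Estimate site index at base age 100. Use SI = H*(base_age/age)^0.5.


Formula: SI = H_dom * (base_age / age)^0.5
Age ratio = 100 / 36 = 2.77778
sqrt(age_ratio) = 1.66667
SI = 31.7 * 1.66667 = 52.8 m

52.8


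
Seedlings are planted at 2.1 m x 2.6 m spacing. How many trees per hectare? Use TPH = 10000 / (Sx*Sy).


Formula: TPH = 10000 m^2/ha / (spacing_x * spacing_y)
Area per tree = 2.1 m * 2.6 m = 5.46 m^2
TPH = 10000 / 5.46 = 1832 trees/ha

1832


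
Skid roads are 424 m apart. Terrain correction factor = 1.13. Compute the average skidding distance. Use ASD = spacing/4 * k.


Formula: ASD = (spacing / 4) * correction
Uncorrected distance = spacing / 4 = 424 / 4 = 106 m
ASD = 106 * 1.13 = 120 m

120


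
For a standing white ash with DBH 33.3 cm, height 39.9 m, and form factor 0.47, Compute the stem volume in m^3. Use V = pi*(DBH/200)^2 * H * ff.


Formula: V = pi * (DBH/200)^2 * H * ff
Radius = DBH/200 = 33.3/200 = 0.1665 m
Radius^2 = 0.1665^2 = 0.02772225 m^2
V = pi * 0.02772225 * 39.9 * 0.47
V = 1.633 m^3

1.633


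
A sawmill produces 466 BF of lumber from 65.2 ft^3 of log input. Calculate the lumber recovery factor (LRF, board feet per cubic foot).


Formula: LRF = Lumber Output (BF) / Log Input (ft^3)
LRF = 466 BF / 65.2 ft^3
LRF = 7.15 BF/ft^3

7.15


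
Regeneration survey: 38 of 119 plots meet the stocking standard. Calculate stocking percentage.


Formula: Stocking % = stocked plots / total plots * 100
Stocking = 38 / 119 * 100
Stocking = 0.3193 * 100 = 31.9%

31.9


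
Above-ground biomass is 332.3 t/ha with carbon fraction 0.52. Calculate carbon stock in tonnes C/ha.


Formula: Carbon Stock = Biomass * Carbon Fraction
C = 332.3 t/ha * 0.52
C = 172.8 t C/ha

172.8


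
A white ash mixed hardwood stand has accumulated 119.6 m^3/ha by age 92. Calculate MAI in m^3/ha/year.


Formula: MAI = Total Volume / Stand Age
MAI = 119.6 m^3/ha / 92 years
MAI = 1.3 m^3/ha/year

1.3


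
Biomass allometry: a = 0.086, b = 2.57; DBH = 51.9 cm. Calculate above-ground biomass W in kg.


Formula: W = a * DBH^b  (allometric power law)
DBH^b = 51.9^2.57 = 25584.6871
W = 0.086 * 25584.6871 = 2200.3 kg

2200.3


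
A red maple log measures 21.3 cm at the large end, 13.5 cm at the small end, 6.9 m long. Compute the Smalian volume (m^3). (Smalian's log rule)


Smalian: V = (A1 + A2)/2 * L,  A = pi*(D/200)^2
A1 = pi*(21.3/200)^2 = 0.035633 m^2
A2 = pi*(13.5/200)^2 = 0.014314 m^2
V = (0.035633+0.014314)/2*6.9 = 0.1723 m^3

0.1723


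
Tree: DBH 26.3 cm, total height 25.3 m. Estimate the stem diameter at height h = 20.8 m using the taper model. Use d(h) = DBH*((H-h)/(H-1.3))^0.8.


Taper: d(h) = DBH * ((H - h) / (H - 1.3))^0.8
Numerator = H - h = 25.3 - 20.8 = 4.5 m
Denominator = H - 1.3 = 25.3 - 1.3 = 24.0 m
Ratio = 4.5 / 24.0 = 0.1875
d = 26.3 * 0.1875^0.8 = 6.9 cm

6.9


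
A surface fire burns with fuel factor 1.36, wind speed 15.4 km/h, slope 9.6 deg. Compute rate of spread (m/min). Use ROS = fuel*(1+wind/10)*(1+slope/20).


Formula: ROS = fuel * (1 + wind/10) * (1 + slope/20)
Wind factor = 1 + 15.4/10 = 2.54
Slope factor = 1 + 9.6/20 = 1.48
ROS = 1.36 * 2.54 * 1.48 = 5.11 m/min

5.11


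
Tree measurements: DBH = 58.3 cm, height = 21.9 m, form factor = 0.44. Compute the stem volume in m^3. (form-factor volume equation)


Formula: V = pi * (DBH/200)^2 * H * ff
Radius = DBH/200 = 58.3/200 = 0.2915 m
Radius^2 = 0.2915^2 = 0.08497225 m^2
V = pi * 0.08497225 * 21.9 * 0.44
V = 2.572 m^3

2.572


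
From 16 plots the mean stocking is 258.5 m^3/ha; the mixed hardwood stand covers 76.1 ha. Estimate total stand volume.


Formula: Total Volume = Mean Volume per ha * Total Area
Total Volume = 258.5 m^3/ha * 76.1 ha
Total Volume = 19672 m^3

19672


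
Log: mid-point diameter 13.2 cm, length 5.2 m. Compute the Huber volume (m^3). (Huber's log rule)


Huber: V = Am * L,  Am = pi*(Dm/200)^2
Am = pi*(13.2/200)^2 = 0.013685 m^2
V = 0.013685*5.2 = 0.0712 m^3

0.0712


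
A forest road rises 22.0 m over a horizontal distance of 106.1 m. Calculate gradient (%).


Formula: Gradient = rise / run * 100
Gradient = 22.0 / 106.1 * 100 = 20.7%

20.7


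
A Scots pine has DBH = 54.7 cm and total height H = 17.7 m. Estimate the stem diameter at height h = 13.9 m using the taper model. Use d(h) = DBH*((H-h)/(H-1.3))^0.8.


Taper: d(h) = DBH * ((H - h) / (H - 1.3))^0.8
Numerator = H - h = 17.7 - 13.9 = 3.8 m
Denominator = H - 1.3 = 17.7 - 1.3 = 16.4 m
Ratio = 3.8 / 16.4 = 0.23171
d = 54.7 * 0.23171^0.8 = 17.0 cm

17.0


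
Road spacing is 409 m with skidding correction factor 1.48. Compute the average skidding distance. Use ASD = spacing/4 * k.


Formula: ASD = (spacing / 4) * correction
Uncorrected distance = spacing / 4 = 409 / 4 = 102.25 m
ASD = 102.25 * 1.48 = 151 m

151


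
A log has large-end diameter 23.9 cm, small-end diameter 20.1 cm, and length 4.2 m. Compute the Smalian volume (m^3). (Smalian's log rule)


Smalian: V = (A1 + A2)/2 * L,  A = pi*(D/200)^2
A1 = pi*(23.9/200)^2 = 0.044863 m^2
A2 = pi*(20.1/200)^2 = 0.031731 m^2
V = (0.044863+0.031731)/2*4.2 = 0.1608 m^3

0.1608


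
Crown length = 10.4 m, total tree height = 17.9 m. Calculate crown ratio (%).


Formula: Crown Ratio = (Crown Length / Total Height) * 100
CR = (10.4 m / 17.9 m) * 100
CR = 0.581 * 100 = 58.1%

58.1


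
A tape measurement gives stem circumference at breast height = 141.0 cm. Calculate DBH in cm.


Formula: DBH = C / pi
DBH = 141.0 / pi
pi = 3.14159...
DBH = 44.9 cm

44.9


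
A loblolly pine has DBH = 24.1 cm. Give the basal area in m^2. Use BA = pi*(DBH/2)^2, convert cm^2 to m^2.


Formula: BA = pi * (DBH/2)^2 / 10000  (cm^2 to m^2)
Radius = DBH/2 = 24.1/2 = 12.05 cm
BA = pi * 12.05^2 / 10000
   = 456.1671 cm^2 / 10000
   = 0.0456 m^2

0.0456


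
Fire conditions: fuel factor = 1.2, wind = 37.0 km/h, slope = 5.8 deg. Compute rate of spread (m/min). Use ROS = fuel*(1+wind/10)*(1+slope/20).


Formula: ROS = fuel * (1 + wind/10) * (1 + slope/20)
Wind factor = 1 + 37.0/10 = 4.7
Slope factor = 1 + 5.8/20 = 1.29
ROS = 1.2 * 4.7 * 1.29 = 7.28 m/min

7.28


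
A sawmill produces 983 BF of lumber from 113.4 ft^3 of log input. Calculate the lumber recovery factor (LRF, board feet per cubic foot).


Formula: LRF = Lumber Output (BF) / Log Input (ft^3)
LRF = 983 BF / 113.4 ft^3
LRF = 8.67 BF/ft^3

8.67


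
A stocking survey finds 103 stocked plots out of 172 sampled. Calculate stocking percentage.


Formula: Stocking % = stocked plots / total plots * 100
Stocking = 103 / 172 * 100
Stocking = 0.5988 * 100 = 59.9%

59.9


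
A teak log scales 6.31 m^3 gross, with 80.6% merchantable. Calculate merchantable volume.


Formula: MV = V_total * (merchantable_pct / 100)
Merchantable fraction = 80.6% / 100 = 0.806
MV = 6.31 m^3 * 0.806 = 5.086 m^3

5.086


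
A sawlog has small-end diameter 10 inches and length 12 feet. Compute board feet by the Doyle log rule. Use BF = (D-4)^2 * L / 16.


Doyle: BF = (D - 4)^2 * L / 16
Adjusted diameter = 10 - 4 = 6 in
(D-4)^2 = 6^2 = 36
BF = 36 * 12 / 16 = 27 BF

27


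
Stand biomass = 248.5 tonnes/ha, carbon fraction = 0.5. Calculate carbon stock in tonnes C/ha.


Formula: Carbon Stock = Biomass * Carbon Fraction
C = 248.5 t/ha * 0.5
C = 124.3 t C/ha

124.3


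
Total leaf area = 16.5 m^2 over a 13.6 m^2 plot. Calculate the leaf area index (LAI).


Formula: LAI = total leaf area / ground area  (dimensionless)
LAI = 16.5 m^2 / 13.6 m^2
LAI = 1.21

1.21


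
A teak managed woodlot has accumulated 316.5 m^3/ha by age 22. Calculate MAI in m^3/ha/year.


Formula: MAI = Total Volume / Stand Age
MAI = 316.5 m^3/ha / 22 years
MAI = 14.39 m^3/ha/year

14.39


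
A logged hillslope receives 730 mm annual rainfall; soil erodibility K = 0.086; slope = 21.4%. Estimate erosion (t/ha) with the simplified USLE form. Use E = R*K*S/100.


Formula: E = R * K * S / 100  (simplified USLE)
R * K = 730 * 0.086 = 62.78
E = 62.78 * 21.4 / 100 = 13.43 t/ha

13.43


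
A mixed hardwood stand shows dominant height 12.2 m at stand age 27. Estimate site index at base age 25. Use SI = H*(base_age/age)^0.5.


Formula: SI = H_dom * (base_age / age)^0.5
Age ratio = 25 / 27 = 0.92593
sqrt(age_ratio) = 0.96225
SI = 12.2 * 0.96225 = 11.7 m

11.7


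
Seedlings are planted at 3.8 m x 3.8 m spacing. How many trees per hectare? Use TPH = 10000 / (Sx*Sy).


Formula: TPH = 10000 m^2/ha / (spacing_x * spacing_y)
Area per tree = 3.8 m * 3.8 m = 14.44 m^2
TPH = 10000 / 14.44 = 693 trees/ha

693


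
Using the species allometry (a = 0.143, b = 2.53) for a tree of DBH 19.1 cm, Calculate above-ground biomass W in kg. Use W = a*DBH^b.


Formula: W = a * DBH^b  (allometric power law)
DBH^b = 19.1^2.53 = 1741.8647
W = 0.143 * 1741.8647 = 249.1 kg

249.1


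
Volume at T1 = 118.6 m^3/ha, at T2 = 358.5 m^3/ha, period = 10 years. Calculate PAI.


Formula: PAI = (V_T2 - V_T1) / (T2 - T1)
Volume increment = 358.5 - 118.6 = 239.9 m^3/ha
PAI = 239.9 / 10 = 23.99 m^3/ha/year

23.99


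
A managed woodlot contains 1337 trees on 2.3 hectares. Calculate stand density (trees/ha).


Formula: Stand Density = N_trees / Area_ha
Density = 1337 trees / 2.3 ha
Density = 581 trees/ha

581


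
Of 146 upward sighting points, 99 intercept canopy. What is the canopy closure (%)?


Formula: Canopy closure = covered points / total points * 100
Closure = 99 / 146 * 100
Closure = 0.6781 * 100 = 67.8%

67.8


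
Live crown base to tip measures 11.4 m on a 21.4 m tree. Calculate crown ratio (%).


Formula: Crown Ratio = (Crown Length / Total Height) * 100
CR = (11.4 m / 21.4 m) * 100
CR = 0.5327 * 100 = 53.3%

53.3


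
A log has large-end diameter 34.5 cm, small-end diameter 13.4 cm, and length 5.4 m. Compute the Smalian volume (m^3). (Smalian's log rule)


Smalian: V = (A1 + A2)/2 * L,  A = pi*(D/200)^2
A1 = pi*(34.5/200)^2 = 0.093482 m^2
A2 = pi*(13.4/200)^2 = 0.014103 m^2
V = (0.093482+0.014103)/2*5.4 = 0.2905 m^3

0.2905


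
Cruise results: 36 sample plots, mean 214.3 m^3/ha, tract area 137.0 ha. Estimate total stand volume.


Formula: Total Volume = Mean Volume per ha * Total Area
Total Volume = 214.3 m^3/ha * 137.0 ha
Total Volume = 29359 m^3

29359


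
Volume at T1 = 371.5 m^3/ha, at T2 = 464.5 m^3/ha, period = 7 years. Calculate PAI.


Formula: PAI = (V_T2 - V_T1) / (T2 - T1)
Volume increment = 464.5 - 371.5 = 93.0 m^3/ha
PAI = 93.0 / 7 = 13.29 m^3/ha/year

13.29


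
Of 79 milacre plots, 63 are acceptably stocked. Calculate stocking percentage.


Formula: Stocking % = stocked plots / total plots * 100
Stocking = 63 / 79 * 100
Stocking = 0.7975 * 100 = 79.7%

79.7


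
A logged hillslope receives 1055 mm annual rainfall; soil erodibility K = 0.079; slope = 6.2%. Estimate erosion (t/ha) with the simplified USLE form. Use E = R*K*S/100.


Formula: E = R * K * S / 100  (simplified USLE)
R * K = 1055 * 0.079 = 83.345
E = 83.345 * 6.2 / 100 = 5.17 t/ha

5.17


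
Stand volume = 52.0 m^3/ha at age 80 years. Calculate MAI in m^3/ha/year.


Formula: MAI = Total Volume / Stand Age
MAI = 52.0 m^3/ha / 80 years
MAI = 0.65 m^3/ha/year

0.65


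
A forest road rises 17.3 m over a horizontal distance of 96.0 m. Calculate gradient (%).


Formula: Gradient = rise / run * 100
Gradient = 17.3 / 96.0 * 100 = 18.0%

18.0


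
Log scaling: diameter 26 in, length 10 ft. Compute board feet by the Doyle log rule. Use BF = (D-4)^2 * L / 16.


Doyle: BF = (D - 4)^2 * L / 16
Adjusted diameter = 26 - 4 = 22 in
(D-4)^2 = 22^2 = 484
BF = 484 * 10 / 16 = 303 BF

303


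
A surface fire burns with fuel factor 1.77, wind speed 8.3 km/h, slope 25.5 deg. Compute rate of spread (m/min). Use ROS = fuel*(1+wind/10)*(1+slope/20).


Formula: ROS = fuel * (1 + wind/10) * (1 + slope/20)
Wind factor = 1 + 8.3/10 = 1.83
Slope factor = 1 + 25.5/20 = 2.275
ROS = 1.77 * 1.83 * 2.275 = 7.37 m/min

7.37


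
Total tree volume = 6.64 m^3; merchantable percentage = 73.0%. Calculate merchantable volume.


Formula: MV = V_total * (merchantable_pct / 100)
Merchantable fraction = 73.0% / 100 = 0.73
MV = 6.64 m^3 * 0.73 = 4.847 m^3

4.847


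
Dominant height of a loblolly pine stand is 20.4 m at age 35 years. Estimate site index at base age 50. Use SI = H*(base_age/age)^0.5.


Formula: SI = H_dom * (base_age / age)^0.5
Age ratio = 50 / 35 = 1.42857
sqrt(age_ratio) = 1.19523
SI = 20.4 * 1.19523 = 24.4 m

24.4


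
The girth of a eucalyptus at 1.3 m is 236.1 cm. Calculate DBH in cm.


Formula: DBH = C / pi
DBH = 236.1 / pi
pi = 3.14159...
DBH = 75.2 cm

75.2


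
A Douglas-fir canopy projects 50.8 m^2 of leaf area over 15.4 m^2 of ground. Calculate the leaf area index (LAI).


Formula: LAI = total leaf area / ground area  (dimensionless)
LAI = 50.8 m^2 / 15.4 m^2
LAI = 3.3

3.3


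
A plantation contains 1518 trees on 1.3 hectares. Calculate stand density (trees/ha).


Formula: Stand Density = N_trees / Area_ha
Density = 1518 trees / 1.3 ha
Density = 1168 trees/ha

1168


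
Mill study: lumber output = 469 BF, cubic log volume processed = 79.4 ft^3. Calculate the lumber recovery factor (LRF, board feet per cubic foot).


Formula: LRF = Lumber Output (BF) / Log Input (ft^3)
LRF = 469 BF / 79.4 ft^3
LRF = 5.91 BF/ft^3

5.91


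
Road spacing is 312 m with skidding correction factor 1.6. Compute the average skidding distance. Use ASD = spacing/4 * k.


Formula: ASD = (spacing / 4) * correction
Uncorrected distance = spacing / 4 = 312 / 4 = 78 m
ASD = 78 * 1.6 = 125 m

125


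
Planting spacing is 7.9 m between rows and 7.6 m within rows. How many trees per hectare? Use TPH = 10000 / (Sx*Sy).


Formula: TPH = 10000 m^2/ha / (spacing_x * spacing_y)
Area per tree = 7.9 m * 7.6 m = 60.04 m^2
TPH = 10000 / 60.04 = 167 trees/ha

167


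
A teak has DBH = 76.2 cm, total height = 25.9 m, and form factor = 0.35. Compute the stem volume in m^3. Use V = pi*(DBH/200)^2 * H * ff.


Formula: V = pi * (DBH/200)^2 * H * ff
Radius = DBH/200 = 76.2/200 = 0.381 m
Radius^2 = 0.381^2 = 0.145161 m^2
V = pi * 0.145161 * 25.9 * 0.35
V = 4.134 m^3

4.134


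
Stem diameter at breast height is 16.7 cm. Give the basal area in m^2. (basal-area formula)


Formula: BA = pi * (DBH/2)^2 / 10000  (cm^2 to m^2)
Radius = DBH/2 = 16.7/2 = 8.35 cm
BA = pi * 8.35^2 / 10000
   = 219.0397 cm^2 / 10000
   = 0.0219 m^2

0.0219


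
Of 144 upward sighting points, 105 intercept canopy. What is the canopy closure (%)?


Formula: Canopy closure = covered points / total points * 100
Closure = 105 / 144 * 100
Closure = 0.7292 * 100 = 72.9%

72.9


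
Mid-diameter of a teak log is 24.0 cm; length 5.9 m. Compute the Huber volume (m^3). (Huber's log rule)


Huber: V = Am * L,  Am = pi*(Dm/200)^2
Am = pi*(24.0/200)^2 = 0.045239 m^2
V = 0.045239*5.9 = 0.2669 m^3

0.2669


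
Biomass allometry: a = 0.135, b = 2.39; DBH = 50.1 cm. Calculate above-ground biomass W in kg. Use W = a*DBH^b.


Formula: W = a * DBH^b  (allometric power law)
DBH^b = 50.1^2.39 = 11550.8027
W = 0.135 * 11550.8027 = 1559.4 kg

1559.4


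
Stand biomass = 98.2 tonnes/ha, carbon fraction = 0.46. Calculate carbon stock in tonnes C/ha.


Formula: Carbon Stock = Biomass * Carbon Fraction
C = 98.2 t/ha * 0.46
C = 45.2 t C/ha

45.2


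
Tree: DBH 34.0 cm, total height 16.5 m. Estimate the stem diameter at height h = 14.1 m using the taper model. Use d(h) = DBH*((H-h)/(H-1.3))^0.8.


Taper: d(h) = DBH * ((H - h) / (H - 1.3))^0.8
Numerator = H - h = 16.5 - 14.1 = 2.4 m
Denominator = H - 1.3 = 16.5 - 1.3 = 15.2 m
Ratio = 2.4 / 15.2 = 0.15789
d = 34.0 * 0.15789^0.8 = 7.8 cm

7.8


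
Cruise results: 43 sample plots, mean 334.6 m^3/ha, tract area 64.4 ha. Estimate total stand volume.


Formula: Total Volume = Mean Volume per ha * Total Area
Total Volume = 334.6 m^3/ha * 64.4 ha
Total Volume = 21548 m^3

21548


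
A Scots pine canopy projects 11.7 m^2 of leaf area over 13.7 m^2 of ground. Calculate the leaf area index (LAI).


Formula: LAI = total leaf area / ground area  (dimensionless)
LAI = 11.7 m^2 / 13.7 m^2
LAI = 0.85

0.85


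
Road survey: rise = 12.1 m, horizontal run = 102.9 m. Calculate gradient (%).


Formula: Gradient = rise / run * 100
Gradient = 12.1 / 102.9 * 100 = 11.8%

11.8


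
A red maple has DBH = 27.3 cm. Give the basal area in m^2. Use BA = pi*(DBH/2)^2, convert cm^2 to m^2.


Formula: BA = pi * (DBH/2)^2 / 10000  (cm^2 to m^2)
Radius = DBH/2 = 27.3/2 = 13.65 cm
BA = pi * 13.65^2 / 10000
   = 585.3494 cm^2 / 10000
   = 0.0585 m^2

0.0585


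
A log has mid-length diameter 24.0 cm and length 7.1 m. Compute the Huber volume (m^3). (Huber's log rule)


Huber: V = Am * L,  Am = pi*(Dm/200)^2
Am = pi*(24.0/200)^2 = 0.045239 m^2
V = 0.045239*7.1 = 0.3212 m^3

0.3212


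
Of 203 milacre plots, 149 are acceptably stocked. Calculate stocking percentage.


Formula: Stocking % = stocked plots / total plots * 100
Stocking = 149 / 203 * 100
Stocking = 0.734 * 100 = 73.4%

73.4


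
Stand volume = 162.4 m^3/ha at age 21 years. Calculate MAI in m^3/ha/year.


Formula: MAI = Total Volume / Stand Age
MAI = 162.4 m^3/ha / 21 years
MAI = 7.73 m^3/ha/year

7.73


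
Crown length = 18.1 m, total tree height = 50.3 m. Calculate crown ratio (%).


Formula: Crown Ratio = (Crown Length / Total Height) * 100
CR = (18.1 m / 50.3 m) * 100
CR = 0.3598 * 100 = 36.0%

36.0


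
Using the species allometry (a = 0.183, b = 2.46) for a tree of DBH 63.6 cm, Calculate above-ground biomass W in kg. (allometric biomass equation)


Formula: W = a * DBH^b  (allometric power law)
DBH^b = 63.6^2.46 = 27321.4978
W = 0.183 * 27321.4978 = 4999.8 kg

4999.8


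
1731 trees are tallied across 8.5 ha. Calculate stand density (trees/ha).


Formula: Stand Density = N_trees / Area_ha
Density = 1731 trees / 8.5 ha
Density = 204 trees/ha

204


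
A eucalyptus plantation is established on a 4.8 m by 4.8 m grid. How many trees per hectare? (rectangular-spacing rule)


Formula: TPH = 10000 m^2/ha / (spacing_x * spacing_y)
Area per tree = 4.8 m * 4.8 m = 23.04 m^2
TPH = 10000 / 23.04 = 434 trees/ha

434


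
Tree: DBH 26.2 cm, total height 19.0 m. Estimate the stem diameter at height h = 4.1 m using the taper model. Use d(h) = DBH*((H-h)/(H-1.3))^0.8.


Taper: d(h) = DBH * ((H - h) / (H - 1.3))^0.8
Numerator = H - h = 19.0 - 4.1 = 14.9 m
Denominator = H - 1.3 = 19.0 - 1.3 = 17.7 m
Ratio = 14.9 / 17.7 = 0.84181
d = 26.2 * 0.84181^0.8 = 22.8 cm

22.8


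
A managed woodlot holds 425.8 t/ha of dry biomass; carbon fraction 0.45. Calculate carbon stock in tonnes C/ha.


Formula: Carbon Stock = Biomass * Carbon Fraction
C = 425.8 t/ha * 0.45
C = 191.6 t C/ha

191.6


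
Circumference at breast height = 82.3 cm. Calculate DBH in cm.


Formula: DBH = C / pi
DBH = 82.3 / pi
pi = 3.14159...
DBH = 26.2 cm

26.2


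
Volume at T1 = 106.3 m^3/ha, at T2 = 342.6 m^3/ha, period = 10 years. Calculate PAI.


Formula: PAI = (V_T2 - V_T1) / (T2 - T1)
Volume increment = 342.6 - 106.3 = 236.3 m^3/ha
PAI = 236.3 / 10 = 23.63 m^3/ha/year

23.63


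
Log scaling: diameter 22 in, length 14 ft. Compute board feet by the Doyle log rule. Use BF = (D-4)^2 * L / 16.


Doyle: BF = (D - 4)^2 * L / 16
Adjusted diameter = 22 - 4 = 18 in
(D-4)^2 = 18^2 = 324
BF = 324 * 14 / 16 = 284 BF

284


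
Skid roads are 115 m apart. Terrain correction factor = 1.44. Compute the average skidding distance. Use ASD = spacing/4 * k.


Formula: ASD = (spacing / 4) * correction
Uncorrected distance = spacing / 4 = 115 / 4 = 28.75 m
ASD = 28.75 * 1.44 = 41 m

41


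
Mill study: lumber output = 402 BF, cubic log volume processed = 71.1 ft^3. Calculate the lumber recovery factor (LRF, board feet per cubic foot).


Formula: LRF = Lumber Output (BF) / Log Input (ft^3)
LRF = 402 BF / 71.1 ft^3
LRF = 5.65 BF/ft^3

5.65


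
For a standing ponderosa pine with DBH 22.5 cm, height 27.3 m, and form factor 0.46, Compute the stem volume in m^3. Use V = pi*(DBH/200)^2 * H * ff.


Formula: V = pi * (DBH/200)^2 * H * ff
Radius = DBH/200 = 22.5/200 = 0.1125 m
Radius^2 = 0.1125^2 = 0.01265625 m^2
V = pi * 0.01265625 * 27.3 * 0.46
V = 0.499 m^3

0.499


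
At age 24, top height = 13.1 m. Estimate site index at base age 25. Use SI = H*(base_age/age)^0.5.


Formula: SI = H_dom * (base_age / age)^0.5
Age ratio = 25 / 24 = 1.04167
sqrt(age_ratio) = 1.02062
SI = 13.1 * 1.02062 = 13.4 m

13.4


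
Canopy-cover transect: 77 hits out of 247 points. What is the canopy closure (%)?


Formula: Canopy closure = covered points / total points * 100
Closure = 77 / 247 * 100
Closure = 0.3117 * 100 = 31.2%

31.2


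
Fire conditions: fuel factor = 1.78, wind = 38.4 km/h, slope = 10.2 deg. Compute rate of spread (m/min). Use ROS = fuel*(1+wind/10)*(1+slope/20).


Formula: ROS = fuel * (1 + wind/10) * (1 + slope/20)
Wind factor = 1 + 38.4/10 = 4.84
Slope factor = 1 + 10.2/20 = 1.51
ROS = 1.78 * 4.84 * 1.51 = 13.01 m/min

13.01


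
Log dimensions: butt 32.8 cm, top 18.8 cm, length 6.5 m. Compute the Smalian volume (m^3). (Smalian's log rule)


Smalian: V = (A1 + A2)/2 * L,  A = pi*(D/200)^2
A1 = pi*(32.8/200)^2 = 0.084496 m^2
A2 = pi*(18.8/200)^2 = 0.027759 m^2
V = (0.084496+0.027759)/2*6.5 = 0.3648 m^3

0.3648


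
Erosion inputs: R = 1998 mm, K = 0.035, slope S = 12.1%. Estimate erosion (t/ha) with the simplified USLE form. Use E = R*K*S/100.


Formula: E = R * K * S / 100  (simplified USLE)
R * K = 1998 * 0.035 = 69.93
E = 69.93 * 12.1 / 100 = 8.46 t/ha

8.46


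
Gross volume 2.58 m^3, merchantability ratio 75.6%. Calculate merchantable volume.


Formula: MV = V_total * (merchantable_pct / 100)
Merchantable fraction = 75.6% / 100 = 0.756
MV = 2.58 m^3 * 0.756 = 1.95 m^3

1.95


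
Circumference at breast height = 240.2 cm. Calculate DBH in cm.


Formula: DBH = C / pi
DBH = 240.2 / pi
pi = 3.14159...
DBH = 76.5 cm

76.5


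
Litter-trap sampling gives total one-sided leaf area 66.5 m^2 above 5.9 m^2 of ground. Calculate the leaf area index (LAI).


Formula: LAI = total leaf area / ground area  (dimensionless)
LAI = 66.5 m^2 / 5.9 m^2
LAI = 11.27

11.27


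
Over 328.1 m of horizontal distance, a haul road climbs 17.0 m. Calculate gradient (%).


Formula: Gradient = rise / run * 100
Gradient = 17.0 / 328.1 * 100 = 5.2%

5.2


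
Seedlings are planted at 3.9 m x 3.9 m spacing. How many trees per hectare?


Formula: TPH = 10000 m^2/ha / (spacing_x * spacing_y)
Area per tree = 3.9 m * 3.9 m = 15.21 m^2
TPH = 10000 / 15.21 = 657 trees/ha

657


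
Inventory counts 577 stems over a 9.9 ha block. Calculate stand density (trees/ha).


Formula: Stand Density = N_trees / Area_ha
Density = 577 trees / 9.9 ha
Density = 58 trees/ha

58


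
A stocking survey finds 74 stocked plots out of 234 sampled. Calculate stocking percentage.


Formula: Stocking % = stocked plots / total plots * 100
Stocking = 74 / 234 * 100
Stocking = 0.3162 * 100 = 31.6%

31.6


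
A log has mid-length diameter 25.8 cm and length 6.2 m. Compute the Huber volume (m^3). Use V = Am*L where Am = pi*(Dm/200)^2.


Huber: V = Am * L,  Am = pi*(Dm/200)^2
Am = pi*(25.8/200)^2 = 0.052279 m^2
V = 0.052279*6.2 = 0.3241 m^3

0.3241


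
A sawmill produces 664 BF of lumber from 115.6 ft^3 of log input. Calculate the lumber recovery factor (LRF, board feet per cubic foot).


Formula: LRF = Lumber Output (BF) / Log Input (ft^3)
LRF = 664 BF / 115.6 ft^3
LRF = 5.74 BF/ft^3

5.74


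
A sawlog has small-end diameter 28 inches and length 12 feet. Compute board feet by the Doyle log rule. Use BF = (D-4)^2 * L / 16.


Doyle: BF = (D - 4)^2 * L / 16
Adjusted diameter = 28 - 4 = 24 in
(D-4)^2 = 24^2 = 576
BF = 576 * 12 / 16 = 432 BF

432


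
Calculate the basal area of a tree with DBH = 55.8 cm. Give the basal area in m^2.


Formula: BA = pi * (DBH/2)^2 / 10000  (cm^2 to m^2)
Radius = DBH/2 = 55.8/2 = 27.9 cm
BA = pi * 27.9^2 / 10000
   = 2445.4471 cm^2 / 10000
   = 0.2445 m^2

0.2445


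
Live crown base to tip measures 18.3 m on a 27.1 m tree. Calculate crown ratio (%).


Formula: Crown Ratio = (Crown Length / Total Height) * 100
CR = (18.3 m / 27.1 m) * 100
CR = 0.6753 * 100 = 67.5%

67.5


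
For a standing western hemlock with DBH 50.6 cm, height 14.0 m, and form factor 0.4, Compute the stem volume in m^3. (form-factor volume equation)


Formula: V = pi * (DBH/200)^2 * H * ff
Radius = DBH/200 = 50.6/200 = 0.253 m
Radius^2 = 0.253^2 = 0.064009 m^2
V = pi * 0.064009 * 14.0 * 0.4
V = 1.126 m^3

1.126


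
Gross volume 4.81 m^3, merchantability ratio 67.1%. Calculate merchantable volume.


Formula: MV = V_total * (merchantable_pct / 100)
Merchantable fraction = 67.1% / 100 = 0.671
MV = 4.81 m^3 * 0.671 = 3.228 m^3

3.228


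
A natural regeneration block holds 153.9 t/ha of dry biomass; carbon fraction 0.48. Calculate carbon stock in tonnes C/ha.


Formula: Carbon Stock = Biomass * Carbon Fraction
C = 153.9 t/ha * 0.48
C = 73.9 t C/ha

73.9


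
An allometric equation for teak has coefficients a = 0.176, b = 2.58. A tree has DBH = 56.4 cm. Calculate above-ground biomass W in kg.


Formula: W = a * DBH^b  (allometric power law)
DBH^b = 56.4^2.58 = 32983.7544
W = 0.176 * 32983.7544 = 5805.1 kg

5805.1


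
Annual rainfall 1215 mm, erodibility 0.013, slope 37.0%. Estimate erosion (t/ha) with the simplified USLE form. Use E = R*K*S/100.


Formula: E = R * K * S / 100  (simplified USLE)
R * K = 1215 * 0.013 = 15.795
E = 15.795 * 37.0 / 100 = 5.84 t/ha

5.84


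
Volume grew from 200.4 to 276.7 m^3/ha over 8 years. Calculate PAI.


Formula: PAI = (V_T2 - V_T1) / (T2 - T1)
Volume increment = 276.7 - 200.4 = 76.3 m^3/ha
PAI = 76.3 / 8 = 9.54 m^3/ha/year

9.54


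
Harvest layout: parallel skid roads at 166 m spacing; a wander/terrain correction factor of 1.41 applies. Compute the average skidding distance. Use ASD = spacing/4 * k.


Formula: ASD = (spacing / 4) * correction
Uncorrected distance = spacing / 4 = 166 / 4 = 41.5 m
ASD = 41.5 * 1.41 = 59 m

59


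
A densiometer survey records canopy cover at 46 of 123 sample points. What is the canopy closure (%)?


Formula: Canopy closure = covered points / total points * 100
Closure = 46 / 123 * 100
Closure = 0.374 * 100 = 37.4%

37.4


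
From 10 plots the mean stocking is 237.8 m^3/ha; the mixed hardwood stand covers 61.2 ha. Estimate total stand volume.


Formula: Total Volume = Mean Volume per ha * Total Area
Total Volume = 237.8 m^3/ha * 61.2 ha
Total Volume = 14553 m^3

14553


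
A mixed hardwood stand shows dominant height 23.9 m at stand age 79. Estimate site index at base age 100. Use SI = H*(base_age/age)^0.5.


Formula: SI = H_dom * (base_age / age)^0.5
Age ratio = 100 / 79 = 1.26582
sqrt(age_ratio) = 1.12509
SI = 23.9 * 1.12509 = 26.9 m

26.9


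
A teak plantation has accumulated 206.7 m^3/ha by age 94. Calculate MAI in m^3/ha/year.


Formula: MAI = Total Volume / Stand Age
MAI = 206.7 m^3/ha / 94 years
MAI = 2.2 m^3/ha/year

2.2


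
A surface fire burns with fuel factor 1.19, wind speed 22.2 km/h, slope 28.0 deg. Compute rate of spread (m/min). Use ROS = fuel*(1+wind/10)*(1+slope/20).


Formula: ROS = fuel * (1 + wind/10) * (1 + slope/20)
Wind factor = 1 + 22.2/10 = 3.22
Slope factor = 1 + 28.0/20 = 2.4
ROS = 1.19 * 3.22 * 2.4 = 9.2 m/min

9.2


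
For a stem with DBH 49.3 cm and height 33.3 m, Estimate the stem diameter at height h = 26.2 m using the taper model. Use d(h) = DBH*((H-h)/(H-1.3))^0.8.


Taper: d(h) = DBH * ((H - h) / (H - 1.3))^0.8
Numerator = H - h = 33.3 - 26.2 = 7.1 m
Denominator = H - 1.3 = 33.3 - 1.3 = 32.0 m
Ratio = 7.1 / 32.0 = 0.22187
d = 49.3 * 0.22187^0.8 = 14.8 cm

14.8


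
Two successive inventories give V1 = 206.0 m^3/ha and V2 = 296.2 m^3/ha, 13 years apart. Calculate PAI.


Formula: PAI = (V_T2 - V_T1) / (T2 - T1)
Volume increment = 296.2 - 206.0 = 90.2 m^3/ha
PAI = 90.2 / 13 = 6.94 m^3/ha/year

6.94


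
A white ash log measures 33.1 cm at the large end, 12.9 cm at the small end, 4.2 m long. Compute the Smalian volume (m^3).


Smalian: V = (A1 + A2)/2 * L,  A = pi*(D/200)^2
A1 = pi*(33.1/200)^2 = 0.086049 m^2
A2 = pi*(12.9/200)^2 = 0.01307 m^2
V = (0.086049+0.01307)/2*4.2 = 0.2081 m^3

0.2081


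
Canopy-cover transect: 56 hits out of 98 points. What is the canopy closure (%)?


Formula: Canopy closure = covered points / total points * 100
Closure = 56 / 98 * 100
Closure = 0.5714 * 100 = 57.1%

57.1


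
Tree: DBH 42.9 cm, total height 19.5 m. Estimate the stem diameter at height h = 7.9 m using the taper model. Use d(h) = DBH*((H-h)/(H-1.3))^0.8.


Taper: d(h) = DBH * ((H - h) / (H - 1.3))^0.8
Numerator = H - h = 19.5 - 7.9 = 11.6 m
Denominator = H - 1.3 = 19.5 - 1.3 = 18.2 m
Ratio = 11.6 / 18.2 = 0.63736
d = 42.9 * 0.63736^0.8 = 29.9 cm

29.9


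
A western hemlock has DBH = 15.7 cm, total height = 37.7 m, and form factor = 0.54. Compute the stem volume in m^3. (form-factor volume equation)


Formula: V = pi * (DBH/200)^2 * H * ff
Radius = DBH/200 = 15.7/200 = 0.0785 m
Radius^2 = 0.0785^2 = 0.00616225 m^2
V = pi * 0.00616225 * 37.7 * 0.54
V = 0.394 m^3

0.394


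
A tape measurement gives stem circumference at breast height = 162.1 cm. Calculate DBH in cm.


Formula: DBH = C / pi
DBH = 162.1 / pi
pi = 3.14159...
DBH = 51.6 cm

51.6


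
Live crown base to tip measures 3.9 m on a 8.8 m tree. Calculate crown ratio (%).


Formula: Crown Ratio = (Crown Length / Total Height) * 100
CR = (3.9 m / 8.8 m) * 100
CR = 0.4432 * 100 = 44.3%

44.3


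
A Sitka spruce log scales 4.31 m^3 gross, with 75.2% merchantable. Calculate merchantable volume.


Formula: MV = V_total * (merchantable_pct / 100)
Merchantable fraction = 75.2% / 100 = 0.752
MV = 4.31 m^3 * 0.752 = 3.241 m^3

3.241


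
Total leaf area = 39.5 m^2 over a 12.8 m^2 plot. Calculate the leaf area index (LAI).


Formula: LAI = total leaf area / ground area  (dimensionless)
LAI = 39.5 m^2 / 12.8 m^2
LAI = 3.09

3.09


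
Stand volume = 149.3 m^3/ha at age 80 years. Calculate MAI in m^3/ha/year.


Formula: MAI = Total Volume / Stand Age
MAI = 149.3 m^3/ha / 80 years
MAI = 1.87 m^3/ha/year

1.87


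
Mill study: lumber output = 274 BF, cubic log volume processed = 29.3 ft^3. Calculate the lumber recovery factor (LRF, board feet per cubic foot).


Formula: LRF = Lumber Output (BF) / Log Input (ft^3)
LRF = 274 BF / 29.3 ft^3
LRF = 9.35 BF/ft^3

9.35


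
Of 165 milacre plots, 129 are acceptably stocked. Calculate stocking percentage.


Formula: Stocking % = stocked plots / total plots * 100
Stocking = 129 / 165 * 100
Stocking = 0.7818 * 100 = 78.2%

78.2


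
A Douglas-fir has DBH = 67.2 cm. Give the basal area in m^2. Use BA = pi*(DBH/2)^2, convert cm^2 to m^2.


Formula: BA = pi * (DBH/2)^2 / 10000  (cm^2 to m^2)
Radius = DBH/2 = 67.2/2 = 33.6 cm
BA = pi * 33.6^2 / 10000
   = 3546.7324 cm^2 / 10000
   = 0.3547 m^2

0.3547


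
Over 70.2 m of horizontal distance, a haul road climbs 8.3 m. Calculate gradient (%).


Formula: Gradient = rise / run * 100
Gradient = 8.3 / 70.2 * 100 = 11.8%

11.8


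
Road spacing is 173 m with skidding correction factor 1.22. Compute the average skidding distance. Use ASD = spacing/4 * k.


Formula: ASD = (spacing / 4) * correction
Uncorrected distance = spacing / 4 = 173 / 4 = 43.25 m
ASD = 43.25 * 1.22 = 53 m

53


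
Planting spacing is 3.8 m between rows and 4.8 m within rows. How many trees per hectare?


Formula: TPH = 10000 m^2/ha / (spacing_x * spacing_y)
Area per tree = 3.8 m * 4.8 m = 18.24 m^2
TPH = 10000 / 18.24 = 548 trees/ha

548


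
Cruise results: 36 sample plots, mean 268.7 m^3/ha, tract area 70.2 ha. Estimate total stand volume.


Formula: Total Volume = Mean Volume per ha * Total Area
Total Volume = 268.7 m^3/ha * 70.2 ha
Total Volume = 18863 m^3

18863
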